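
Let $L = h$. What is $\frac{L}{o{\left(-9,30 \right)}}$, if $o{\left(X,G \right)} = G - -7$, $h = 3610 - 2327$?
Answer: $\frac{1283}{37} \approx 34.676$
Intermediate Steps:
$h = 1283$ ($h = 3610 - 2327 = 1283$)
$o{\left(X,G \right)} = 7 + G$ ($o{\left(X,G \right)} = G + 7 = 7 + G$)
$L = 1283$
$\frac{L}{o{\left(-9,30 \right)}} = \frac{1283}{7 + 30} = \frac{1283}{37}$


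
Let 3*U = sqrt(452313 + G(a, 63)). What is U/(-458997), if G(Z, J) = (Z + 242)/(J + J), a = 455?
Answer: -sqrt(797889890)/57833622 ≈ -0.00048842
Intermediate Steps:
G(Z, J) = (242 + Z)/(2*J) (G(Z, J) = (242 + Z)/((2*J)) = (242 + Z)*(1/(2*J)) = (242 + Z)/(2*J))
U = sqrt(797889890)/126 (U = sqrt(452313 + (1/2)*(242 + 455)/63)/3 = sqrt(452313 + (1/2)*(1/63)*697)/3 = sqrt(452313 + 697/126)/3 = sqrt(56992135/126)/3 = (sqrt(797889890)/42)/3 = sqrt(797889890)/126 ≈ 224.18)
U/(-458997) = (sqrt(797889890)/126)/(-458997) = (sqrt(797889890)/126)*(-1/458997) = -sqrt(797889890)/57833622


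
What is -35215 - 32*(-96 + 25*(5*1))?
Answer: -36143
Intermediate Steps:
-35215 - 32*(-96 + 25*(5*1)) = -35215 - 32*(-96 + 25*5) = -35215 - 32*(-96 + 125) = -35215 - 32*29 = -35215 - 928 = -36143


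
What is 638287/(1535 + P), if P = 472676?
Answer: 638287/474211 ≈ 1.3460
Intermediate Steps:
638287/(1535 + P) = 638287/(1535 + 472676) = 638287/474211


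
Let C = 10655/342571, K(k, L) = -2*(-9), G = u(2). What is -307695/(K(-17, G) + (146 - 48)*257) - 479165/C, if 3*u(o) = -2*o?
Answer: -827438061528217/53709724 ≈ -1.5406e+7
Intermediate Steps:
u(o) = -2*o/3 (u(o) = (-2*o)/3 = -2*o/3)
G = -4/3 (G = -2/3*2 = -4/3 ≈ -1.3333)
K(k, L) = 18
C = 10655/342571 (C = 10655*(1/342571) = 10655/342571 ≈ 0.031103)
-307695/(K(-17, G) + (146 - 48)*257) - 479165/C = -307695/(18 + (146 - 48)*257) - 479165/10655/342571 = -307695/(18 + 98*257) - 479165*342571/10655 = -307695/(18 + 25186) - 32829606643/2131 = -307695/25204 - 32829606643/2131 = -827438061528217/53709724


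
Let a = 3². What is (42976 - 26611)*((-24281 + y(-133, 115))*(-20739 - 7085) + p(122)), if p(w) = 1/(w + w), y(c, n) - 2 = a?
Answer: 2696467417965165/244 ≈ 1.1051e+13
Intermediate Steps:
a = 9
y(c, n) = 11 (y(c, n) = 2 + 9 = 11)
p(w) = 1/(2*w)
(42976 - 26611)*((-24281 + y(-133, 115))*(-20739 - 7085) + p(122)) = (42976 - 26611)*((-24281 + 11)*(-20739 - 7085) + (½)/122) = 16365*(-24270*(-27824) + (½)*(1/122)) = 16365*(675288480 + 1/244) = 16365*(164770389121/244) = 2696467417965165/244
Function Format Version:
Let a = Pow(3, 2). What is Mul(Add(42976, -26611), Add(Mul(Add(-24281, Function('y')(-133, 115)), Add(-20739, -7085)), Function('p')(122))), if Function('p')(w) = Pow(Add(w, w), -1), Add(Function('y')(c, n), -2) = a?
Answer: Rational(2696467417965165, 244) ≈ 1.1051e+13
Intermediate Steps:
a = 9
Function('y')(c, n) = 11 (Function('y')(c, n) = Add(2, 9) = 11)
Function('p')(w) = Mul(Rational(1, 2), Pow(w, -1)) (Function('p')(w) = Pow(Mul(2, w), -1) = Mul(Rational(1, 2), Pow(w, -1)))
Mul(Add(42976, -26611), Add(Mul(Add(-24281, Function('y')(-133, 115)), Add(-20739, -7085)), Function('p')(122))) = Mul(Add(42976, -26611), Add(Mul(Add(-24281, 11), Add(-20739, -7085)), Mul(Rational(1, 2), Pow(122, -1)))) = Mul(16365, Add(Mul(-24270, -27824), Mul(Rational(1, 2), Rational(1, 122)))) = Mul(16365, Add(675288480, Rational(1, 244))) = Mul(16365, Rational(164770389121, 244)) = Rational(2696467417965165, 244)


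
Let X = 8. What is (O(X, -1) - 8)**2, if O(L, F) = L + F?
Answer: 1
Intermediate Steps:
O(L, F) = F + L
(O(X, -1) - 8)**2 = ((-1 + 8) - 8)**2 = (7 - 8)**2 = (-1)**2 = 1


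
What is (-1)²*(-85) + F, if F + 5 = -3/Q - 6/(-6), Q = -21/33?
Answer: -590/7 ≈ -84.286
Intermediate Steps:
Q = -7/11 (Q = -21*1/33 = -7/11 ≈ -0.63636)
F = 5/7 (F = -5 + (-3/(-7/11) - 6/(-6)) = -5 + (-3*(-11/7) - 6*(-⅙)) = -5 + (33/7 + 1) = -5 + 40/7 = 5/7 ≈ 0.71429)
(-1)²*(-85) + F = (-1)²*(-85) + 5/7 = 1*(-85) + 5/7 = -85 + 5/7 = -590/7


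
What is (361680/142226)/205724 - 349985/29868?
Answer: -1280038234527175/109239602613204 ≈ -11.718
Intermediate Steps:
(361680/142226)/205724 - 349985/29868 = (361680*(1/142226))*(1/205724) - 349985*1/29868 = (180840/71113)*(1/205724) - 349985/29868 = 45210/3657412703 - 349985/29868 = -1280038234527175/109239602613204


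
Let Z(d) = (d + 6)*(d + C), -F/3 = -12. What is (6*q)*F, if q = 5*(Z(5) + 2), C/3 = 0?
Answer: 61560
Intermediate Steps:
C = 0 (C = 3*0 = 0)
F = 36 (F = -3*(-12) = 36)
Z(d) = d*(6 + d) (Z(d) = (d + 6)*(d + 0) = (6 + d)*d = d*(6 + d))
q = 285 (q = 5*(5*(6 + 5) + 2) = 5*(5*11 + 2) = 5*(55 + 2) = 5*57 = 285)
(6*q)*F = (6*285)*36 = 1710*36 = 61560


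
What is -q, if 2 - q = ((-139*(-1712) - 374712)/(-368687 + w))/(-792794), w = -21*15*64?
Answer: -308275636890/154137784259 ≈ -2.0000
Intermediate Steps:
w = -20160 (w = -315*64 = -20160)
q = 308275636890/154137784259 (q = 2 - (-139*(-1712) - 374712)/(-368687 - 20160)/(-792794) = 2 - (237968 - 374712)/(-388847)*(-1)/792794 = 2 - (-136744*(-1/388847))*(-1)/792794 = 2 - 136744*(-1)/(388847*792794) = 2 - 1*(-68372/154137784259) = 2 + 68372/154137784259 = 308275636890/154137784259 ≈ 2.0000)
-q = -1*308275636890/154137784259 = -308275636890/154137784259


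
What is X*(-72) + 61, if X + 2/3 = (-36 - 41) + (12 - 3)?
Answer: 5005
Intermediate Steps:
X = -206/3 (X = -2/3 + ((-36 - 41) + (12 - 3)) = -2/3 + (-77 + 9) = -2/3 - 68 = -206/3 ≈ -68.667)
X*(-72) + 61 = -206/3*(-72) + 61 = 4944 + 61 = 5005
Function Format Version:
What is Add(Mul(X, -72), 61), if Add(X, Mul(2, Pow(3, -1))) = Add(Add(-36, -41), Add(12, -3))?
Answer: 5005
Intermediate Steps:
X = Rational(-206, 3) (X = Add(Rational(-2, 3), Add(Add(-36, -41), Add(12, -3))) = Add(Rational(-2, 3), Add(-77, 9)) = Add(Rational(-2, 3), -68) = Rational(-206, 3) ≈ -68.667)
Add(Mul(X, -72), 61) = Add(Mul(Rational(-206, 3), -72), 61) = Add(4944, 61) = 5005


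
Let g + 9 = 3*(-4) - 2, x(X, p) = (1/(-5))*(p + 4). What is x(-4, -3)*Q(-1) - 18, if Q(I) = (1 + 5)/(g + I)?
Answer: -359/20 ≈ -17.950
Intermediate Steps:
x(X, p) = -⅘ - p/5 (x(X, p) = (1*(-⅕))*(4 + p) = -(4 + p)/5 = -⅘ - p/5)
g = -23 (g = -9 + (3*(-4) - 2) = -9 + (-12 - 2) = -9 - 14 = -23)
Q(I) = 6/(-23 + I) (Q(I) = (1 + 5)/(-23 + I) = 6/(-23 + I))
x(-4, -3)*Q(-1) - 18 = (-⅘ - ⅕*(-3))*(6/(-23 - 1)) - 18 = (-⅘ + ⅗)*(6/(-24)) - 18 = -6*(-1)/(5*24) - 18 = -⅕*(-¼) - 18 = 1/20 - 18 = -359/20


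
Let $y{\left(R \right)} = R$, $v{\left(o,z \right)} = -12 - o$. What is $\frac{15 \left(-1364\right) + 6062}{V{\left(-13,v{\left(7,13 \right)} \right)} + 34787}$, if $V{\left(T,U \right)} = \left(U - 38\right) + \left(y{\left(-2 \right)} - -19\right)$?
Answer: $- \frac{14398}{34747} \approx -0.41437$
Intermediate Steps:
$V{\left(T,U \right)} = -21 + U$ ($V{\left(T,U \right)} = \left(U - 38\right) - -17 = \left(-38 + U\right) + \left(-2 + 19\right) = \left(-38 + U\right) + 17 = -21 + U$)
$\frac{15 \left(-1364\right) + 6062}{V{\left(-13,v{\left(7,13 \right)} \right)} + 34787} = \frac{15 \left(-1364\right) + 6062}{\left(-21 - 19\right) + 34787} = \frac{-20460 + 6062}{\left(-21 - 19\right) + 34787} = - \frac{14398}{\left(-21 - 19\right) + 34787} = - \frac{14398}{-40 + 34787} = - \frac{14398}{34747}$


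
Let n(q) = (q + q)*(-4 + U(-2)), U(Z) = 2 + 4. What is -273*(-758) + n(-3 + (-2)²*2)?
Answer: 206954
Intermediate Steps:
U(Z) = 6
n(q) = 4*q (n(q) = (q + q)*(-4 + 6) = (2*q)*2 = 4*q)
-273*(-758) + n(-3 + (-2)²*2) = -273*(-758) + 4*(-3 + (-2)²*2) = 206934 + 4*(-3 + 4*2) = 206934 + 4*(-3 + 8) = 206934 + 4*5 = 206934 + 20 = 206954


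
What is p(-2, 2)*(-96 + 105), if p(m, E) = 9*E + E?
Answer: 180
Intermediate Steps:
p(m, E) = 10*E
p(-2, 2)*(-96 + 105) = (10*2)*(-96 + 105) = 20*9 = 180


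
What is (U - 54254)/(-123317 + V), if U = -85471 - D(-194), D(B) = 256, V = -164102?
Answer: 139981/287419 ≈ 0.48703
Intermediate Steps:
U = -85727 (U = -85471 - 1*256 = -85471 - 256 = -85727)
(U - 54254)/(-123317 + V) = (-85727 - 54254)/(-123317 - 164102) = -139981/(-287419) = -139981*(-1/287419) = 139981/287419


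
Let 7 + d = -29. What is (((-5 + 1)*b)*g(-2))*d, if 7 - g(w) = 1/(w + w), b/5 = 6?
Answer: 31320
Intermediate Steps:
b = 30 (b = 5*6 = 30)
g(w) = 7 - 1/(2*w) (g(w) = 7 - 1/(w + w) = 7 - 1/(2*w))
d = -36 (d = -7 - 29 = -36)
(((-5 + 1)*b)*g(-2))*d = (((-5 + 1)*30)*(7 - 1/2/(-2)))*(-36) = ((-4*30)*(7 - 1/2*(-1/2)))*(-36) = -120*(7 + 1/4)*(-36) = -120*29/4*(-36) = -870*(-36) = 31320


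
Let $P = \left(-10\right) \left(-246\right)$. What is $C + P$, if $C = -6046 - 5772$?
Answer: $-9358$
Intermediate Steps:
$C = -11818$
$P = 2460$
$C + P = -11818 + 2460 = -9358$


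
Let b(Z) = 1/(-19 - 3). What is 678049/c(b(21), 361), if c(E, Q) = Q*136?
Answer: 678049/49096 ≈ 13.811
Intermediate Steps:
b(Z) = -1/22 (b(Z) = 1/(-22) = -1/22)
c(E, Q) = 136*Q
678049/c(b(21), 361) = 678049/((136*361)) = 678049/49096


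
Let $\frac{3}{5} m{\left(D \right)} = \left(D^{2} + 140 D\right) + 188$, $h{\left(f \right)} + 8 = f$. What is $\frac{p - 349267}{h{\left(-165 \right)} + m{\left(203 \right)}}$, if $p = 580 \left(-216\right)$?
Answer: $- \frac{1423641}{348566} \approx -4.0843$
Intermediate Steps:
$h{\left(f \right)} = -8 + f$
$m{\left(D \right)} = \frac{940}{3} + \frac{5 D^{2}}{3} + \frac{700 D}{3}$ ($m{\left(D \right)} = \frac{5 \left(\left(D^{2} + 140 D\right) + 188\right)}{3} = \frac{5 \left(188 + D^{2} + 140 D\right)}{3} = \frac{940}{3} + \frac{5 D^{2}}{3} + \frac{700 D}{3}$)
$p = -125280$
$\frac{p - 349267}{h{\left(-165 \right)} + m{\left(203 \right)}} = \frac{-125280 - 349267}{\left(-8 - 165\right) + \left(\frac{940}{3} + \frac{5 \cdot 203^{2}}{3} + \frac{700}{3} \cdot 203\right)} = - \frac{474547}{-173 + \left(\frac{940}{3} + \frac{5}{3} \cdot 41209 + \frac{142100}{3}\right)} = - \frac{474547}{-173 + \left(\frac{940}{3} + \frac{206045}{3} + \frac{142100}{3}\right)} = - \frac{474547}{-173 + \frac{349085}{3}} = - \frac{474547}{\frac{348566}{3}} = \left(-474547\right) \frac{3}{348566} = - \frac{1423641}{348566}$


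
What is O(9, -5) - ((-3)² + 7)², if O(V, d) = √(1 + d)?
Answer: -256 + 2*I ≈ -256.0 + 2.0*I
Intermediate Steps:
O(9, -5) - ((-3)² + 7)² = √(1 - 5) - ((-3)² + 7)² = √(-4) - (9 + 7)² = 2*I - 1*16² = 2*I - 1*256 = 2*I - 256 = -256 + 2*I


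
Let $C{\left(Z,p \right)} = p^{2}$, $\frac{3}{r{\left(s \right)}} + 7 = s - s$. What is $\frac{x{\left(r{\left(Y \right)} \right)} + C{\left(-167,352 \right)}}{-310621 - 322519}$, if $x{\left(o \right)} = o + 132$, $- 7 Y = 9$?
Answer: $- \frac{868249}{4431980} \approx -0.19591$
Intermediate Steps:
$Y = - \frac{9}{7}$ ($Y = \left(- \frac{1}{7}\right) 9 = - \frac{9}{7} \approx -1.2857$)
$r{\left(s \right)} = - \frac{3}{7}$ ($r{\left(s \right)} = \frac{3}{-7 + \left(s - s\right)} = \frac{3}{-7 + 0} = \frac{3}{-7} = 3 \left(- \frac{1}{7}\right) = - \frac{3}{7}$)
$x{\left(o \right)} = 132 + o$
$\frac{x{\left(r{\left(Y \right)} \right)} + C{\left(-167,352 \right)}}{-310621 - 322519} = \frac{\left(132 - \frac{3}{7}\right) + 352^{2}}{-310621 - 322519} = \frac{\frac{921}{7} + 123904}{-633140} = \frac{868249}{7} \left(- \frac{1}{633140}\right) = - \frac{868249}{4431980}$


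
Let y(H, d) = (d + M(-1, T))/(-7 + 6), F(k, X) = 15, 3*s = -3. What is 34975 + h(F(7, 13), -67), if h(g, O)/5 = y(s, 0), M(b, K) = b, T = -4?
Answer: 34980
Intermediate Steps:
s = -1 (s = (⅓)*(-3) = -1)
y(H, d) = 1 - d (y(H, d) = (d - 1)/(-7 + 6) = (-1 + d)/(-1) = (-1 + d)*(-1) = 1 - d)
h(g, O) = 5 (h(g, O) = 5*(1 - 1*0) = 5*(1 + 0) = 5*1 = 5)
34975 + h(F(7, 13), -67) = 34975 + 5 = 34980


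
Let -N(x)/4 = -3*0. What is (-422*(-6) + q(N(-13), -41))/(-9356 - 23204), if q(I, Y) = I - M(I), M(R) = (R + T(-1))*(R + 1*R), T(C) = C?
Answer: -633/8140 ≈ -0.077764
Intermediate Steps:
N(x) = 0 (N(x) = -(-12)*0 = -4*0 = 0)
M(R) = 2*R*(-1 + R) (M(R) = (R - 1)*(R + 1*R) = (-1 + R)*(R + R) = (-1 + R)*(2*R) = 2*R*(-1 + R))
q(I, Y) = I - 2*I*(-1 + I)
(-422*(-6) + q(N(-13), -41))/(-9356 - 23204) = (-422*(-6) + 0*(3 - 2*0))/(-9356 - 23204) = (2532 + 0*(3 + 0))/(-32560) = (2532 + 0*3)*(-1/32560) = (2532 + 0)*(-1/32560) = 2532*(-1/32560) = -633/8140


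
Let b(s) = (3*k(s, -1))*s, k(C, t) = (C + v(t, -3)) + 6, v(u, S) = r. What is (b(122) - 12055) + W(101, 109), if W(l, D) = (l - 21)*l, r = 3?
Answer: 43971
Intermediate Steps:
v(u, S) = 3
k(C, t) = 9 + C (k(C, t) = (C + 3) + 6 = (3 + C) + 6 = 9 + C)
W(l, D) = l*(-21 + l) (W(l, D) = (-21 + l)*l = l*(-21 + l))
b(s) = s*(27 + 3*s) (b(s) = (3*(9 + s))*s = (27 + 3*s)*s = s*(27 + 3*s))
(b(122) - 12055) + W(101, 109) = (3*122*(9 + 122) - 12055) + 101*(-21 + 101) = (3*122*131 - 12055) + 101*80 = (47946 - 12055) + 8080 = 35891 + 8080 = 43971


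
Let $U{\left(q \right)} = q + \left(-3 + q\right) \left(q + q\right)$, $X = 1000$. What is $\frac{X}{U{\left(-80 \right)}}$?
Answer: $\frac{5}{66} \approx 0.075758$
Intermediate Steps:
$U{\left(q \right)} = q + 2 q \left(-3 + q\right)$ ($U{\left(q \right)} = q + \left(-3 + q\right) 2 q = q + 2 q \left(-3 + q\right)$)
$\frac{X}{U{\left(-80 \right)}} = \frac{1000}{\left(-80\right) \left(-5 + 2 \left(-80\right)\right)} = \frac{1000}{\left(-80\right) \left(-5 - 160\right)} = \frac{1000}{\left(-80\right) \left(-165\right)} = \frac{1000}{13200} = 1000 \cdot \frac{1}{13200} = \frac{5}{66}$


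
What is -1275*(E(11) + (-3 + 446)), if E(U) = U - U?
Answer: -564825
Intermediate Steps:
E(U) = 0
-1275*(E(11) + (-3 + 446)) = -1275*(0 + (-3 + 446)) = -1275*(0 + 443) = -1275*443 = -564825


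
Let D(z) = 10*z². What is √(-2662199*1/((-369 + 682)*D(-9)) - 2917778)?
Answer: I*√2315407855027070/28170 ≈ 1708.2*I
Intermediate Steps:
√(-2662199*1/((-369 + 682)*D(-9)) - 2917778) = √(-2662199*1/(810*(-369 + 682)) - 2917778) = √(-2662199/((10*81)*313) - 2917778) = √(-2662199/(810*313) - 2917778) = √(-2662199/253530 - 2917778) = √(-739746918539/253530) = I*√2315407855027070/28170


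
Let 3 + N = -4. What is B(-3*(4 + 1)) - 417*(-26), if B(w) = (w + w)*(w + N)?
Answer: 11502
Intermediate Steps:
N = -7 (N = -3 - 4 = -7)
B(w) = 2*w*(-7 + w) (B(w) = (w + w)*(w - 7) = (2*w)*(-7 + w) = 2*w*(-7 + w))
B(-3*(4 + 1)) - 417*(-26) = 2*(-3*(4 + 1))*(-7 - 3*(4 + 1)) - 417*(-26) = 2*(-3*5)*(-7 - 3*5) + 10842 = 2*(-15)*(-7 - 15) + 10842 = 2*(-15)*(-22) + 10842 = 660 + 10842 = 11502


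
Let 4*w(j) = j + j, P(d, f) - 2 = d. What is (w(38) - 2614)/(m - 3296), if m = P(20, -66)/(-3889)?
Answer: 3363985/4272722 ≈ 0.78732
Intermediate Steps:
P(d, f) = 2 + d
m = -22/3889 (m = (2 + 20)/(-3889) = 22*(-1/3889) = -22/3889 ≈ -0.0056570)
w(j) = j/2 (w(j) = (j + j)/4 = (2*j)/4 = j/2)
(w(38) - 2614)/(m - 3296) = ((1/2)*38 - 2614)/(-22/3889 - 3296) = (19 - 2614)/(-12818166/3889) = -2595*(-3889/12818166) = 3363985/4272722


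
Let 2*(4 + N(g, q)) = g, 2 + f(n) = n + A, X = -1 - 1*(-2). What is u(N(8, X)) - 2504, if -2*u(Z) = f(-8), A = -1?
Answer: -4997/2 ≈ -2498.5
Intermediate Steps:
X = 1 (X = -1 + 2 = 1)
f(n) = -3 + n (f(n) = -2 + (n - 1) = -2 + (-1 + n) = -3 + n)
N(g, q) = -4 + g/2
u(Z) = 11/2 (u(Z) = -(-3 - 8)/2 = -1/2*(-11) = 11/2)
u(N(8, X)) - 2504 = 11/2 - 2504 = -4997/2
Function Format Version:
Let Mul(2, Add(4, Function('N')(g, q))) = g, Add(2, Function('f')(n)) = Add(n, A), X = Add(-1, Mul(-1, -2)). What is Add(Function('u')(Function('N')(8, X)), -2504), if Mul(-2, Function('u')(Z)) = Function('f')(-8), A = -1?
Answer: Rational(-4997, 2) ≈ -2498.5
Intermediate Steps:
X = 1 (X = Add(-1, 2) = 1)
Function('f')(n) = Add(-3, n) (Function('f')(n) = Add(-2, Add(n, -1)) = Add(-2, Add(-1, n)) = Add(-3, n))
Function('N')(g, q) = Add(-4, Mul(Rational(1, 2), g))
Function('u')(Z) = Rational(11, 2) (Function('u')(Z) = Mul(Rational(-1, 2), Add(-3, -8)) = Mul(Rational(-1, 2), -11) = Rational(11, 2))
Add(Function('u')(Function('N')(8, X)), -2504) = Add(Rational(11, 2), -2504) = Rational(-4997, 2)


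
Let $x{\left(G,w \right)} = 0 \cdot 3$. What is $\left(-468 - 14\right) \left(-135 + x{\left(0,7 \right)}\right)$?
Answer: $65070$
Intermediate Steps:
$x{\left(G,w \right)} = 0$
$\left(-468 - 14\right) \left(-135 + x{\left(0,7 \right)}\right) = \left(-468 - 14\right) \left(-135 + 0\right) = \left(-482\right) \left(-135\right) = 65070$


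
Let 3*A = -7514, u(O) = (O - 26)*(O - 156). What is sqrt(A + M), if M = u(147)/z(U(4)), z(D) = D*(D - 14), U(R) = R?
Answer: I*sqrt(8918790)/60 ≈ 49.774*I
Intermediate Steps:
z(D) = D*(-14 + D)
u(O) = (-156 + O)*(-26 + O) (u(O) = (-26 + O)*(-156 + O) = (-156 + O)*(-26 + O))
M = 1089/40 (M = (4056 + 147**2 - 182*147)/((4*(-14 + 4))) = (4056 + 21609 - 26754)/((4*(-10))) = -1089/(-40) = -1089*(-1/40) = 1089/40 ≈ 27.225)
A = -7514/3 (A = (1/3)*(-7514) = -7514/3 ≈ -2504.7)
sqrt(A + M) = sqrt(-7514/3 + 1089/40) = sqrt(-297293/120) = I*sqrt(8918790)/60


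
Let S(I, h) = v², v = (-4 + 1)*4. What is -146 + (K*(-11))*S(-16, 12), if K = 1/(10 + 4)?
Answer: -1814/7 ≈ -259.14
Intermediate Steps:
K = 1/14 ≈ 0.071429
v = -12 (v = -3*4 = -12)
S(I, h) = 144 (S(I, h) = (-12)² = 144)
-146 + (K*(-11))*S(-16, 12) = -146 + ((1/14)*(-11))*144 = -146 - 11/14*144 = -146 - 792/7 = -1814/7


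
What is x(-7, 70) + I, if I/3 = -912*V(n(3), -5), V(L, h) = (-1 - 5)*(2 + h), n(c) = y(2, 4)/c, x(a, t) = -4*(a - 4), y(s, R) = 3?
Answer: -49204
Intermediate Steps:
x(a, t) = 16 - 4*a (x(a, t) = -4*(-4 + a) = 16 - 4*a)
n(c) = 3/c
V(L, h) = -12 - 6*h (V(L, h) = -6*(2 + h) = -12 - 6*h)
I = -49248 (I = 3*(-912*(-12 - 6*(-5))) = 3*(-912*(-12 + 30)) = 3*(-912*18) = 3*(-16416) = -49248)
x(-7, 70) + I = (16 - 4*(-7)) - 49248 = (16 + 28) - 49248 = 44 - 49248 = -49204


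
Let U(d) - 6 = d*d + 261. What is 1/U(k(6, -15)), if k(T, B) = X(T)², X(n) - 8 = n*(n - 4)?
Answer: 1/160267 ≈ 6.2396e-6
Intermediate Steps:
X(n) = 8 + n*(-4 + n) (X(n) = 8 + n*(n - 4) = 8 + n*(-4 + n))
k(T, B) = (8 + T² - 4*T)²
U(d) = 267 + d² (U(d) = 6 + (d*d + 261) = 6 + (d² + 261) = 6 + (261 + d²) = 267 + d²)
1/U(k(6, -15)) = 1/(267 + ((8 + 6² - 4*6)²)²) = 1/(267 + ((8 + 36 - 24)²)²) = 1/(267 + (20²)²) = 1/(267 + 400²) = 1/(267 + 160000) = 1/160267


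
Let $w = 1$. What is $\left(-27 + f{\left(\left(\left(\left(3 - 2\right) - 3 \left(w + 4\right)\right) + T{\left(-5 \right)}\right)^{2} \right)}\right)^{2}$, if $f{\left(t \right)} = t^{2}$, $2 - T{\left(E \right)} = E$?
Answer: $5635876$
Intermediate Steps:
$T{\left(E \right)} = 2 - E$
$\left(-27 + f{\left(\left(\left(\left(3 - 2\right) - 3 \left(w + 4\right)\right) + T{\left(-5 \right)}\right)^{2} \right)}\right)^{2} = \left(-27 + \left(\left(\left(\left(3 - 2\right) - 3 \left(1 + 4\right)\right) + \left(2 - -5\right)\right)^{2}\right)^{2}\right)^{2} = \left(-27 + \left(\left(\left(1 - 15\right) + \left(2 + 5\right)\right)^{2}\right)^{2}\right)^{2} = \left(-27 + \left(\left(\left(1 - 15\right) + 7\right)^{2}\right)^{2}\right)^{2} = \left(-27 + \left(\left(-14 + 7\right)^{2}\right)^{2}\right)^{2} = \left(-27 + \left(\left(-7\right)^{2}\right)^{2}\right)^{2} = \left(-27 + 49^{2}\right)^{2} = \left(-27 + 2401\right)^{2} = 2374^{2} = 5635876$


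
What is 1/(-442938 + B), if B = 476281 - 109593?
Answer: -1/76250 ≈ -1.3115e-5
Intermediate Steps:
B = 366688
1/(-442938 + B) = 1/(-442938 + 366688) = 1/(-76250) = -1/76250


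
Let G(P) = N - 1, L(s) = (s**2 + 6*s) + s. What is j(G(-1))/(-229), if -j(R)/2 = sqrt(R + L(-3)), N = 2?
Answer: 2*I*sqrt(11)/229 ≈ 0.028966*I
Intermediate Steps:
L(s) = s**2 + 7*s
G(P) = 1 (G(P) = 2 - 1 = 1)
j(R) = -2*sqrt(-12 + R) (j(R) = -2*sqrt(R - 3*(7 - 3)) = -2*sqrt(R - 3*4) = -2*sqrt(R - 12) = -2*sqrt(-12 + R))
j(G(-1))/(-229) = -2*sqrt(-12 + 1)/(-229) = -2*I*sqrt(11)*(-1/229) = 2*I*sqrt(11)/229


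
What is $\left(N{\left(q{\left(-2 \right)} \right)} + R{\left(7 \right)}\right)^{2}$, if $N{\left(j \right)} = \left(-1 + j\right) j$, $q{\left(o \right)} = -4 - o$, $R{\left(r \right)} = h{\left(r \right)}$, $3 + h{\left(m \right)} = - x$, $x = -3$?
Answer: $36$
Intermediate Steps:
$h{\left(m \right)} = 0$ ($h{\left(m \right)} = -3 - -3 = -3 + 3 = 0$)
$R{\left(r \right)} = 0$
$N{\left(j \right)} = j \left(-1 + j\right)$
$\left(N{\left(q{\left(-2 \right)} \right)} + R{\left(7 \right)}\right)^{2} = \left(\left(-4 - -2\right) \left(-1 - 2\right) + 0\right)^{2} = \left(\left(-4 + 2\right) \left(-1 + \left(-4 + 2\right)\right) + 0\right)^{2} = \left(- 2 \left(-1 - 2\right) + 0\right)^{2} = \left(\left(-2\right) \left(-3\right) + 0\right)^{2} = \left(6 + 0\right)^{2} = 6^{2} = 36$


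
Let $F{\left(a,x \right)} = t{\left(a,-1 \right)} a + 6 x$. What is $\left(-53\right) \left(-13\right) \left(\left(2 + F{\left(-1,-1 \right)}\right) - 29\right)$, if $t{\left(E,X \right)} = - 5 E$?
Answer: $-26182$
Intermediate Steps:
$t{\left(E,X \right)} = - 5 E$
$F{\left(a,x \right)} = - 5 a^{2} + 6 x$ ($F{\left(a,x \right)} = - 5 a a + 6 x = - 5 a^{2} + 6 x$)
$\left(-53\right) \left(-13\right) \left(\left(2 + F{\left(-1,-1 \right)}\right) - 29\right) = \left(-53\right) \left(-13\right) \left(\left(2 - \left(6 + 5 \left(-1\right)^{2}\right)\right) - 29\right) = 689 \left(\left(2 - 11\right) - 29\right) = 689 \left(-9 - 29\right) = 689 \left(-38\right) = -26182$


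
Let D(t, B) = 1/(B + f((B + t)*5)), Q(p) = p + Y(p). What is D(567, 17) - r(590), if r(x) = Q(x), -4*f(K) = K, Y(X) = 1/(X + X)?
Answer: -496392493/841340 ≈ -590.00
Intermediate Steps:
Y(X) = 1/(2*X)
f(K) = -K/4
Q(p) = p + 1/(2*p)
r(x) = x + 1/(2*x)
D(t, B) = 1/(-5*t/4 - B/4) (D(t, B) = 1/(B - (B + t)*5/4) = 1/(B - (5*B + 5*t)/4) = 1/(B + (-5*B/4 - 5*t/4)) = 1/(-5*t/4 - B/4))
D(567, 17) - r(590) = 4/(-1*17 - 5*567) - (590 + (1/2)/590) = 4/(-17 - 2835) - (590 + (1/2)*(1/590)) = 4/(-2852) - (590 + 1/1180) = 4*(-1/2852) - 1*696201/1180 = -1/713 - 696201/1180 = -496392493/841340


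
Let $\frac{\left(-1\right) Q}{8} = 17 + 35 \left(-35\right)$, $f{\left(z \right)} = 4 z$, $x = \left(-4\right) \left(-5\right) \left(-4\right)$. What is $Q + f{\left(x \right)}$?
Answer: $9344$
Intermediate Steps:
$x = -80$ ($x = 20 \left(-4\right) = -80$)
$Q = 9664$ ($Q = - 8 \left(17 + 35 \left(-35\right)\right) = - 8 \left(17 - 1225\right) = \left(-8\right) \left(-1208\right) = 9664$)
$Q + f{\left(x \right)} = 9664 + 4 \left(-80\right) = 9664 - 320 = 9344$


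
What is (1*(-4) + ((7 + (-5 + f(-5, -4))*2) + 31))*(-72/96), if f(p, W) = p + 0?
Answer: -21/2 ≈ -10.500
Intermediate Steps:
f(p, W) = p
(1*(-4) + ((7 + (-5 + f(-5, -4))*2) + 31))*(-72/96) = (1*(-4) + ((7 + (-5 - 5)*2) + 31))*(-72/96) = (-4 + ((7 - 10*2) + 31))*(-72*1/96) = (-4 + ((7 - 20) + 31))*(-¾) = (-4 + (-13 + 31))*(-¾) = (-4 + 18)*(-¾) = 14*(-¾) = -21/2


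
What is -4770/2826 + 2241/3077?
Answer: -463568/483089 ≈ -0.95959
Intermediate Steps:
-4770/2826 + 2241/3077 = -4770*1/2826 + 2241*(1/3077) = -265/157 + 2241/3077 = -463568/483089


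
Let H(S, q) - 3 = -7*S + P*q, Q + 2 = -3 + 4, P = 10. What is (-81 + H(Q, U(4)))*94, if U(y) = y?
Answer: -2914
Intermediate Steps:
Q = -1 (Q = -2 + (-3 + 4) = -2 + 1 = -1)
H(S, q) = 3 - 7*S + 10*q (H(S, q) = 3 + (-7*S + 10*q) = 3 - 7*S + 10*q)
(-81 + H(Q, U(4)))*94 = (-81 + (3 - 7*(-1) + 10*4))*94 = (-81 + (3 + 7 + 40))*94 = (-81 + 50)*94 = -31*94 = -2914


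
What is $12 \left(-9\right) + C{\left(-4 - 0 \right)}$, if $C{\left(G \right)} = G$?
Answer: $-112$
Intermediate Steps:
$12 \left(-9\right) + C{\left(-4 - 0 \right)} = 12 \left(-9\right) - 4 = -108 + \left(-4 + 0\right) = -108 - 4 = -112$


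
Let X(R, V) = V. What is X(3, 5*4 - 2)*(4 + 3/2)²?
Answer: 1089/2 ≈ 544.50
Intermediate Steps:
X(3, 5*4 - 2)*(4 + 3/2)² = (5*4 - 2)*(4 + 3/2)² = (20 - 2)*(4 + 3*(½))² = 18*(4 + 3/2)² = 18*(11/2)² = 18*(121/4) = 1089/2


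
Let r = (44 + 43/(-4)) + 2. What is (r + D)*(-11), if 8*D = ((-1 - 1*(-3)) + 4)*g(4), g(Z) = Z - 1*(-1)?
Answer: -429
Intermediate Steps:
g(Z) = 1 + Z (g(Z) = Z + 1 = 1 + Z)
r = 141/4 (r = (44 + 43*(-¼)) + 2 = (44 - 43/4) + 2 = 133/4 + 2 = 141/4 ≈ 35.250)
D = 15/4 (D = (((-1 - 1*(-3)) + 4)*(1 + 4))/8 = (((-1 + 3) + 4)*5)/8 = ((2 + 4)*5)/8 = (6*5)/8 = (⅛)*30 = 15/4 ≈ 3.7500)
(r + D)*(-11) = (141/4 + 15/4)*(-11) = 39*(-11) = -429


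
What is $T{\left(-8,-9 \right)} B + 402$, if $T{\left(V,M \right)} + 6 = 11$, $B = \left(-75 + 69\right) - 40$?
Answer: $172$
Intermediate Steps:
$B = -46$ ($B = -6 - 40 = -46$)
$T{\left(V,M \right)} = 5$ ($T{\left(V,M \right)} = -6 + 11 = 5$)
$T{\left(-8,-9 \right)} B + 402 = 5 \left(-46\right) + 402 = -230 + 402 = 172$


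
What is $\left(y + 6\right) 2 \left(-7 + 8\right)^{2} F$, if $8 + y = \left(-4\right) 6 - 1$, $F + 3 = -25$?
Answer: $1512$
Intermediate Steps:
$F = -28$ ($F = -3 - 25 = -28$)
$y = -33$ ($y = -8 - 25 = -33$)
$\left(y + 6\right) 2 \left(-7 + 8\right)^{2} F = \left(-33 + 6\right) 2 \left(-7 + 8\right)^{2} \left(-28\right) = \left(-27\right) 2 \cdot 1^{2} \left(-28\right) = \left(-54\right) 1 \left(-28\right) = \left(-54\right) \left(-28\right) = 1512$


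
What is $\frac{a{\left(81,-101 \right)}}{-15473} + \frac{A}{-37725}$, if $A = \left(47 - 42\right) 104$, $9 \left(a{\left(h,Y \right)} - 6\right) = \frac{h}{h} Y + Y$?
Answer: $- \frac{4455356}{350231355} \approx -0.012721$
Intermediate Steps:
$a{\left(h,Y \right)} = 6 + \frac{2 Y}{9}$ ($a{\left(h,Y \right)} = 6 + \frac{\frac{h}{h} Y + Y}{9} = 6 + \frac{1 Y + Y}{9} = 6 + \frac{Y + Y}{9} = 6 + \frac{2 Y}{9}$)
$A = 520$ ($A = \left(47 - 42\right) 104 = 5 \cdot 104 = 520$)
$\frac{a{\left(81,-101 \right)}}{-15473} + \frac{A}{-37725} = \frac{6 + \frac{2}{9} \left(-101\right)}{-15473} + \frac{520}{-37725} = \left(6 - \frac{202}{9}\right) \left(- \frac{1}{15473}\right) + 520 \left(- \frac{1}{37725}\right) = \left(- \frac{148}{9}\right) \left(- \frac{1}{15473}\right) - \frac{104}{7545} = \frac{148}{139257} - \frac{104}{7545} = - \frac{4455356}{350231355}$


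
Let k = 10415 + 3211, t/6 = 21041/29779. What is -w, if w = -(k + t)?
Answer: 405894900/29779 ≈ 13630.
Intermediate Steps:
t = 126246/29779 (t = 6*(21041/29779) = 126246/29779 ≈ 4.2394)
k = 13626
w = -405894900/29779 (w = -(13626 + 126246/29779) = -1*405894900/29779 = -405894900/29779 ≈ -13630.)
-w = -1*(-405894900/29779) = 405894900/29779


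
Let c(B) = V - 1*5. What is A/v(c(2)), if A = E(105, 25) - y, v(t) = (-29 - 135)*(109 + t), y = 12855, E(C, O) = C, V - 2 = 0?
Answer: 6375/8692 ≈ 0.73343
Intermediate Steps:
V = 2 (V = 2 + 0 = 2)
c(B) = -3 (c(B) = 2 - 1*5 = 2 - 5 = -3)
v(t) = -17876 - 164*t (v(t) = -164*(109 + t) = -17876 - 164*t)
A = -12750 (A = 105 - 1*12855 = 105 - 12855 = -12750)
A/v(c(2)) = -12750/(-17876 - 164*(-3)) = -12750/(-17876 + 492) = -12750/(-17384) = -12750*(-1/17384) = 6375/8692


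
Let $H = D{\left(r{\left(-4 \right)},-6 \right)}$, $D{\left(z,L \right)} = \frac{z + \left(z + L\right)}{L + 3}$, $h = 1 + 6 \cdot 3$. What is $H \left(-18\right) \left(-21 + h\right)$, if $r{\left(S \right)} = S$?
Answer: $168$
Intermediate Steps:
$h = 19$ ($h = 1 + 18 = 19$)
$D{\left(z,L \right)} = \frac{L + 2 z}{3 + L}$ ($D{\left(z,L \right)} = \frac{z + \left(L + z\right)}{3 + L} = \frac{L + 2 z}{3 + L}$)
$H = \frac{14}{3}$ ($H = \frac{-6 + 2 \left(-4\right)}{3 - 6} = \frac{-6 - 8}{-3} = \left(- \frac{1}{3}\right) \left(-14\right) = \frac{14}{3} \approx 4.6667$)
$H \left(-18\right) \left(-21 + h\right) = \frac{14}{3} \left(-18\right) \left(-21 + 19\right) = \left(-84\right) \left(-2\right) = 168$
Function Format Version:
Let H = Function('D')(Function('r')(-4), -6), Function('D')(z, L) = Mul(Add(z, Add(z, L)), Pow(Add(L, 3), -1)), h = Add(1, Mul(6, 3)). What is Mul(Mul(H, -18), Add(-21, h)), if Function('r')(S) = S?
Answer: 168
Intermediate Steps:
h = 19 (h = Add(1, 18) = 19)
Function('D')(z, L) = Mul(Pow(Add(3, L), -1), Add(L, Mul(2, z))) (Function('D')(z, L) = Mul(Add(z, Add(L, z)), Pow(Add(3, L), -1)) = Mul(Add(L, Mul(2, z)), Pow(Add(3, L), -1)) = Mul(Pow(Add(3, L), -1), Add(L, Mul(2, z))))
H = Rational(14, 3) (H = Mul(Pow(Add(3, -6), -1), Add(-6, Mul(2, -4))) = Mul(Pow(-3, -1), Add(-6, -8)) = Mul(Rational(-1, 3), -14) = Rational(14, 3) ≈ 4.6667)
Mul(Mul(H, -18), Add(-21, h)) = Mul(Mul(Rational(14, 3), -18), Add(-21, 19)) = Mul(-84, -2) = 168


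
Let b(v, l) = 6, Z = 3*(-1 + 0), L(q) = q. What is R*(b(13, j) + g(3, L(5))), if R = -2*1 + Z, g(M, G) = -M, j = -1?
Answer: -15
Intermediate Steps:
Z = -3 (Z = 3*(-1) = -3)
R = -5 (R = -2*1 - 3 = -2 - 3 = -5)
R*(b(13, j) + g(3, L(5))) = -5*(6 - 1*3) = -5*(6 - 3) = -5*3 = -15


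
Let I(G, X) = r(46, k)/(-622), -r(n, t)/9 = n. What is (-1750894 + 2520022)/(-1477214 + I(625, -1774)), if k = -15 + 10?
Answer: -239198808/459413347 ≈ -0.52066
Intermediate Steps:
k = -5
r(n, t) = -9*n
I(G, X) = 207/311 (I(G, X) = -9*46/(-622) = -414*(-1/622) = 207/311)
(-1750894 + 2520022)/(-1477214 + I(625, -1774)) = (-1750894 + 2520022)/(-1477214 + 207/311) = 769128/(-459413347/311) = 769128*(-311/459413347) = -239198808/459413347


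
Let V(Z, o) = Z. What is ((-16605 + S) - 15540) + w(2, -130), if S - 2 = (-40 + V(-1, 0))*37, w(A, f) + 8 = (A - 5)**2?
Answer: -33659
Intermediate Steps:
w(A, f) = -8 + (-5 + A)**2 (w(A, f) = -8 + (A - 5)**2 = -8 + (-5 + A)**2)
S = -1515 (S = 2 + (-40 - 1)*37 = 2 - 41*37 = 2 - 1517 = -1515)
((-16605 + S) - 15540) + w(2, -130) = ((-16605 - 1515) - 15540) + (-8 + (-5 + 2)**2) = (-18120 - 15540) + (-8 + (-3)**2) = -33660 + (-8 + 9) = -33660 + 1 = -33659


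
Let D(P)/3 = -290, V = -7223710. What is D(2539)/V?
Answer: 87/722371 ≈ 0.00012044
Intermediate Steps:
D(P) = -870 (D(P) = 3*(-290) = -870)
D(2539)/V = -870/(-7223710) = -870*(-1/7223710) = 87/722371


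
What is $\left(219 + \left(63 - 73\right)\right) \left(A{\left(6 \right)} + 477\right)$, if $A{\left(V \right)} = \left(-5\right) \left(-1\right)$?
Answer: $100738$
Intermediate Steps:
$A{\left(V \right)} = 5$
$\left(219 + \left(63 - 73\right)\right) \left(A{\left(6 \right)} + 477\right) = \left(219 + \left(63 - 73\right)\right) \left(5 + 477\right) = \left(219 + \left(63 - 73\right)\right) 482 = \left(219 - 10\right) 482 = 209 \cdot 482 = 100738$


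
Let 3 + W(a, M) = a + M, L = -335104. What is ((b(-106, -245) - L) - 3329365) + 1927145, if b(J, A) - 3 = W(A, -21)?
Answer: -1067382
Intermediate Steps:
W(a, M) = -3 + M + a (W(a, M) = -3 + (a + M) = -3 + (M + a) = -3 + M + a)
b(J, A) = -21 + A (b(J, A) = 3 + (-3 - 21 + A) = 3 + (-24 + A) = -21 + A)
((b(-106, -245) - L) - 3329365) + 1927145 = (((-21 - 245) - 1*(-335104)) - 3329365) + 1927145 = ((-266 + 335104) - 3329365) + 1927145 = (334838 - 3329365) + 1927145 = -2994527 + 1927145 = -1067382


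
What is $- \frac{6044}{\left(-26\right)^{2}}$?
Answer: $- \frac{1511}{169} \approx -8.9408$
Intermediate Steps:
$- \frac{6044}{\left(-26\right)^{2}} = - \frac{6044}{676} = \left(-6044\right) \frac{1}{676} = - \frac{1511}{169}$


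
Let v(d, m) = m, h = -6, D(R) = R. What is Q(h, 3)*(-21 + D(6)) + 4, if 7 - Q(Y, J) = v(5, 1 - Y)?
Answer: 4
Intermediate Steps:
Q(Y, J) = 6 + Y (Q(Y, J) = 7 - (1 - Y) = 7 + (-1 + Y) = 6 + Y)
Q(h, 3)*(-21 + D(6)) + 4 = (6 - 6)*(-21 + 6) + 4 = 0*(-15) + 4 = 0 + 4 = 4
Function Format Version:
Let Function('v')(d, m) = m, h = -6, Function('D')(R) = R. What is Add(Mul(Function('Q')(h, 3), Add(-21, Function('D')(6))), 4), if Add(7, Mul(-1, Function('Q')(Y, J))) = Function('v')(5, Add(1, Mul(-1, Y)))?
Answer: 4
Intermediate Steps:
Function('Q')(Y, J) = Add(6, Y) (Function('Q')(Y, J) = Add(7, Mul(-1, Add(1, Mul(-1, Y)))) = Add(7, Add(-1, Y)) = Add(6, Y))
Add(Mul(Function('Q')(h, 3), Add(-21, Function('D')(6))), 4) = Add(Mul(Add(6, -6), Add(-21, 6)), 4) = Add(Mul(0, -15), 4) = Add(0, 4) = 4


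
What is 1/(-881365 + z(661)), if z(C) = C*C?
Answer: -1/444444 ≈ -2.2500e-6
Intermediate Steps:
z(C) = C²
1/(-881365 + z(661)) = 1/(-881365 + 661²) = 1/(-881365 + 436921) = 1/(-444444) = -1/444444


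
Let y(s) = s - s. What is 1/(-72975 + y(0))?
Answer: -1/72975 ≈ -1.3703e-5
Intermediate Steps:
y(s) = 0
1/(-72975 + y(0)) = 1/(-72975 + 0) = 1/(-72975) = -1/72975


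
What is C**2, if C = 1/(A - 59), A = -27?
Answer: 1/7396 ≈ 0.00013521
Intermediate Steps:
C = -1/86 (C = 1/(-27 - 59) = 1/(-86) = -1/86 ≈ -0.011628)
C**2 = (-1/86)**2 = 1/7396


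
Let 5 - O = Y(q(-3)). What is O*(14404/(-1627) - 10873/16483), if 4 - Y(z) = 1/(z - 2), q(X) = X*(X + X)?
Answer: -4336895551/429085456 ≈ -10.107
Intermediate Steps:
q(X) = 2*X**2 (q(X) = X*(2*X) = 2*X**2)
Y(z) = 4 - 1/(-2 + z) (Y(z) = 4 - 1/(z - 2) = 4 - 1/(-2 + z))
O = 17/16 (O = 5 - (-9 + 4*(2*(-3)**2))/(-2 + 2*(-3)**2) = 5 - (-9 + 4*(2*9))/(-2 + 2*9) = 5 - (-9 + 4*18)/(-2 + 18) = 5 - (-9 + 72)/16 = 5 - 63/16 = 17/16 ≈ 1.0625)
O*(14404/(-1627) - 10873/16483) = 17*(14404/(-1627) - 10873/16483)/16 = 17*(14404*(-1/1627) - 10873*1/16483)/16 = 17*(-14404/1627 - 10873/16483)/16 = (17/16)*(-255111503/26817841) = -4336895551/429085456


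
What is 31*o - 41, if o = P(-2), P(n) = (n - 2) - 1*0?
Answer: -165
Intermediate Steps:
P(n) = -2 + n (P(n) = (-2 + n) + 0 = -2 + n)
o = -4 (o = -2 - 2 = -4)
31*o - 41 = 31*(-4) - 41 = -124 - 41 = -165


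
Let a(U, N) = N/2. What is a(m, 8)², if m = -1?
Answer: 16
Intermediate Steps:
a(U, N) = N/2 (a(U, N) = N*(½) = N/2)
a(m, 8)² = ((½)*8)² = 4² = 16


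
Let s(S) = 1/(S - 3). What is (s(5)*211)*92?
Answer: 9706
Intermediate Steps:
s(S) = 1/(-3 + S)
(s(5)*211)*92 = (211/(-3 + 5))*92 = (211/2)*92 = 9706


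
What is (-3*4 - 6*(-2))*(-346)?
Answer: 0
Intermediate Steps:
(-3*4 - 6*(-2))*(-346) = (-12 + 12)*(-346) = 0*(-346) = 0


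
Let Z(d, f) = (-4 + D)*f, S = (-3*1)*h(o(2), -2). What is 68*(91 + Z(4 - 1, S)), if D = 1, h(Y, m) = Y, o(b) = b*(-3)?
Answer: 2516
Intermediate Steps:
o(b) = -3*b
S = 18 (S = (-3*1)*(-3*2) = -3*(-6) = 18)
Z(d, f) = -3*f (Z(d, f) = (-4 + 1)*f = -3*f)
68*(91 + Z(4 - 1, S)) = 68*(91 - 3*18) = 68*(91 - 54) = 68*37 = 2516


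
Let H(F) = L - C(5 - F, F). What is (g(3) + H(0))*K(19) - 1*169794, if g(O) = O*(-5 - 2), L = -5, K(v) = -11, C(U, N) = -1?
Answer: -169519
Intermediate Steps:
H(F) = -4 (H(F) = -5 - 1*(-1) = -5 + 1 = -4)
g(O) = -7*O (g(O) = O*(-7) = -7*O)
(g(3) + H(0))*K(19) - 1*169794 = (-7*3 - 4)*(-11) - 1*169794 = (-21 - 4)*(-11) - 169794 = -25*(-11) - 169794 = 275 - 169794 = -169519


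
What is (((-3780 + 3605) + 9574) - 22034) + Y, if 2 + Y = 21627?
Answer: 8990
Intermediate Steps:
Y = 21625 (Y = -2 + 21627 = 21625)
(((-3780 + 3605) + 9574) - 22034) + Y = (((-3780 + 3605) + 9574) - 22034) + 21625 = ((-175 + 9574) - 22034) + 21625 = (9399 - 22034) + 21625 = -12635 + 21625 = 8990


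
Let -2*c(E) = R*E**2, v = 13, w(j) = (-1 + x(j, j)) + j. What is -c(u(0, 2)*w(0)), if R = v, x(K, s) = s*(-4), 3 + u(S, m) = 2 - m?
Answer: 117/2 ≈ 58.500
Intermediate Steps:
u(S, m) = -1 - m (u(S, m) = -3 + (2 - m) = -1 - m)
x(K, s) = -4*s
w(j) = -1 - 3*j (w(j) = (-1 - 4*j) + j = -1 - 3*j)
R = 13
c(E) = -13*E**2/2
-c(u(0, 2)*w(0)) = -(-13)*((-1 - 1*2)*(-1 - 3*0))**2/2 = -(-13)*((-1 - 2)*(-1 + 0))**2/2 = -(-13)*(-3*(-1))**2/2 = -(-13)*3**2/2 = -(-13)*9/2 = -1*(-117/2) = 117/2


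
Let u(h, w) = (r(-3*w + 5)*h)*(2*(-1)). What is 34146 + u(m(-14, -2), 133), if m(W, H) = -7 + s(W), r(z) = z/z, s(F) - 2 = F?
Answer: 34184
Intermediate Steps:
s(F) = 2 + F
r(z) = 1
m(W, H) = -5 + W (m(W, H) = -7 + (2 + W) = -5 + W)
u(h, w) = -2*h (u(h, w) = (1*h)*(2*(-1)) = h*(-2) = -2*h)
34146 + u(m(-14, -2), 133) = 34146 - 2*(-5 - 14) = 34146 - 2*(-19) = 34146 + 38 = 34184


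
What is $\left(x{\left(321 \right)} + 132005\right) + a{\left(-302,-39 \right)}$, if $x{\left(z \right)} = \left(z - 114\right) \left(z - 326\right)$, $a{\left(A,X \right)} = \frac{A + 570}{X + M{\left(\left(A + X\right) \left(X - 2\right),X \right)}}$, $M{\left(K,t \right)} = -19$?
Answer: $\frac{3797996}{29} \approx 1.3097 \cdot 10^{5}$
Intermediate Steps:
$a{\left(A,X \right)} = \frac{570 + A}{-19 + X}$ ($a{\left(A,X \right)} = \frac{A + 570}{X - 19} = \frac{570 + A}{-19 + X}$)
$x{\left(z \right)} = \left(-326 + z\right) \left(-114 + z\right)$ ($x{\left(z \right)} = \left(-114 + z\right) \left(-326 + z\right) = \left(-326 + z\right) \left(-114 + z\right)$)
$\left(x{\left(321 \right)} + 132005\right) + a{\left(-302,-39 \right)} = \left(\left(37164 + 321^{2} - 141240\right) + 132005\right) + \frac{570 - 302}{-19 - 39} = \left(\left(37164 + 103041 - 141240\right) + 132005\right) + \frac{1}{-58} \cdot 268 = \left(-1035 + 132005\right) - \frac{134}{29} = 130970 - \frac{134}{29} = \frac{3797996}{29}$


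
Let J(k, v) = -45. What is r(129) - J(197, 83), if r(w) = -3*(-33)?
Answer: 144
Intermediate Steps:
r(w) = 99
r(129) - J(197, 83) = 99 - 1*(-45) = 99 + 45 = 144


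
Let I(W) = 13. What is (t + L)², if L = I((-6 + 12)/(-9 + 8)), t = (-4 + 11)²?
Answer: 3844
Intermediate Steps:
t = 49 (t = 7² = 49)
L = 13
(t + L)² = (49 + 13)² = 62² = 3844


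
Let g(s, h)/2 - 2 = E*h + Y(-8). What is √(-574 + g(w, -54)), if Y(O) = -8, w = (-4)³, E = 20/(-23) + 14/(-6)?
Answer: I*√127006/23 ≈ 15.495*I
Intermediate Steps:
E = -221/69 (E = 20*(-1/23) + 14*(-⅙) = -20/23 - 7/3 = -221/69 ≈ -3.2029)
w = -64
g(s, h) = -12 - 442*h/69 (g(s, h) = 4 + 2*(-221*h/69 - 8) = 4 + 2*(-8 - 221*h/69) = 4 + (-16 - 442*h/69) = -12 - 442*h/69)
√(-574 + g(w, -54)) = √(-574 + (-12 - 442/69*(-54))) = √(-574 + (-12 + 7956/23)) = √(-574 + 7680/23) = √(-5522/23) = I*√127006/23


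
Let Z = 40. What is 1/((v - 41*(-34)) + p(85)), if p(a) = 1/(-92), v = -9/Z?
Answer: 920/1282263 ≈ 0.00071748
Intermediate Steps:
v = -9/40 ≈ -0.22500
p(a) = -1/92
1/((v - 41*(-34)) + p(85)) = 1/((-9/40 - 41*(-34)) - 1/92) = 1/((-9/40 + 1394) - 1/92) = 1/(55751/40 - 1/92) = 1/(1282263/920) = 920/1282263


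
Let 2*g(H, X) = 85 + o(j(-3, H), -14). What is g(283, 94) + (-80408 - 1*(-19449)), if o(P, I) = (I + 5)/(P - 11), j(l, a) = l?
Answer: -1705653/28 ≈ -60916.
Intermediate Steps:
o(P, I) = (5 + I)/(-11 + P)
g(H, X) = 1199/28 (g(H, X) = (85 + (5 - 14)/(-11 - 3))/2 = (85 - 9/(-14))/2 = (85 - 1/14*(-9))/2 = (85 + 9/14)/2 = (½)*(1199/14) = 1199/28)
g(283, 94) + (-80408 - 1*(-19449)) = 1199/28 + (-80408 - 1*(-19449)) = 1199/28 + (-80408 + 19449) = 1199/28 - 60959 = -1705653/28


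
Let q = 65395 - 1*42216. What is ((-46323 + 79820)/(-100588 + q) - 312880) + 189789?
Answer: -9528384716/77409 ≈ -1.2309e+5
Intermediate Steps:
q = 23179 (q = 65395 - 42216 = 23179)
((-46323 + 79820)/(-100588 + q) - 312880) + 189789 = ((-46323 + 79820)/(-100588 + 23179) - 312880) + 189789 = (33497/(-77409) - 312880) + 189789 = (33497*(-1/77409) - 312880) + 189789 = (-33497/77409 - 312880) + 189789 = -24219761417/77409 + 189789 = -9528384716/77409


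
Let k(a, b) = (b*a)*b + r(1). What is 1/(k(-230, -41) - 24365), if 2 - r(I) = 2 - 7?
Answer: -1/410988 ≈ -2.4332e-6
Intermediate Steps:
r(I) = 7 (r(I) = 2 - (2 - 7) = 2 - 1*(-5) = 2 + 5 = 7)
k(a, b) = 7 + a*b**2 (k(a, b) = (b*a)*b + 7 = (a*b)*b + 7 = a*b**2 + 7 = 7 + a*b**2)
1/(k(-230, -41) - 24365) = 1/((7 - 230*(-41)**2) - 24365) = 1/((7 - 230*1681) - 24365) = 1/((7 - 386630) - 24365) = 1/(-386623 - 24365) = 1/(-410988) = -1/410988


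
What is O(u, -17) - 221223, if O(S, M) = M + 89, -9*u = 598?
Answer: -221151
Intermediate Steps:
u = -598/9 (u = -1/9*598 = -598/9 ≈ -66.444)
O(S, M) = 89 + M
O(u, -17) - 221223 = (89 - 17) - 221223 = 72 - 221223 = -221151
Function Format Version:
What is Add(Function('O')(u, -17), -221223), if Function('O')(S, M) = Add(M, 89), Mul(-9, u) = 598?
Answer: -221151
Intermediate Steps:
u = Rational(-598, 9) (u = Mul(Rational(-1, 9), 598) = Rational(-598, 9) ≈ -66.444)
Function('O')(S, M) = Add(89, M)
Add(Function('O')(u, -17), -221223) = Add(Add(89, -17), -221223) = Add(72, -221223) = -221151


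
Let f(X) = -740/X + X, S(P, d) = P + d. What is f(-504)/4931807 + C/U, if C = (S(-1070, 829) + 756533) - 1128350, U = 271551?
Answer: -11010328270825/8035422735942 ≈ -1.3702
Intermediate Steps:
f(X) = X - 740/X
C = -372058 (C = ((-1070 + 829) + 756533) - 1128350 = (-241 + 756533) - 1128350 = 756292 - 1128350 = -372058)
f(-504)/4931807 + C/U = (-504 - 740/(-504))/4931807 - 372058/271551 = (-504 - 740*(-1/504))*(1/4931807) - 372058*1/271551 = (-504 + 185/126)*(1/4931807) - 372058/271551 = -63319/126*1/4931807 - 372058/271551 = -63319/621407682 - 372058/271551 = -11010328270825/8035422735942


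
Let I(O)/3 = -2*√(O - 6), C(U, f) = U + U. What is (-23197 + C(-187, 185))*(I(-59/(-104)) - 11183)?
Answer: 263594493 + 70713*I*√14690/26 ≈ 2.6359e+8 + 3.2964e+5*I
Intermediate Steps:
C(U, f) = 2*U
I(O) = -6*√(-6 + O) (I(O) = 3*(-2*√(O - 6)) = 3*(-2*√(-6 + O)) = -6*√(-6 + O))
(-23197 + C(-187, 185))*(I(-59/(-104)) - 11183) = (-23197 + 2*(-187))*(-6*√(-6 - 59/(-104)) - 11183) = (-23197 - 374)*(-6*√(-6 - 59*(-1/104)) - 11183) = -23571*(-6*√(-6 + 59/104) - 11183) = -23571*(-3*I*√14690/26 - 11183) = -23571*(-11183 - 3*I*√14690/26) = 263594493 + 70713*I*√14690/26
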